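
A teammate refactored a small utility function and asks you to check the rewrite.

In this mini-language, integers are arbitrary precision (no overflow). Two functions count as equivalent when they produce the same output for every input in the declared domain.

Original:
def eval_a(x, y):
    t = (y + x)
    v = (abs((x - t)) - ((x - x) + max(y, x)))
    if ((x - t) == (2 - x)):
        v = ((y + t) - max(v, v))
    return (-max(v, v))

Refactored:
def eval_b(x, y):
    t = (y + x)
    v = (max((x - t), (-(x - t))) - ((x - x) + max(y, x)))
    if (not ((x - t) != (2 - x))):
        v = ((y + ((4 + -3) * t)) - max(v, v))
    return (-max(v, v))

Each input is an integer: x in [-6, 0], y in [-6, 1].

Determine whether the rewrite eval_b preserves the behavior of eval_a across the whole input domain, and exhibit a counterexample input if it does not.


Side by side, the visible changes include: constant usage differs, plus comparison usage differs, plus min/max/abs usage differs, plus boolean connective usage differs, plus arithmetic usage differs.
Tracing x=-6, y=-5: eval_a: t becomes -11; next v becomes 10; next ((x - t) == (2 - x)) evaluates to false; next final value -10 | eval_b: t becomes -11; next v becomes 10; next (not ((x - t) != (2 - x))) evaluates to false; next final value -10 — matching result -10.
An exhaustive pass over the 56 declared inputs shows identical outputs.
verdict: equivalent


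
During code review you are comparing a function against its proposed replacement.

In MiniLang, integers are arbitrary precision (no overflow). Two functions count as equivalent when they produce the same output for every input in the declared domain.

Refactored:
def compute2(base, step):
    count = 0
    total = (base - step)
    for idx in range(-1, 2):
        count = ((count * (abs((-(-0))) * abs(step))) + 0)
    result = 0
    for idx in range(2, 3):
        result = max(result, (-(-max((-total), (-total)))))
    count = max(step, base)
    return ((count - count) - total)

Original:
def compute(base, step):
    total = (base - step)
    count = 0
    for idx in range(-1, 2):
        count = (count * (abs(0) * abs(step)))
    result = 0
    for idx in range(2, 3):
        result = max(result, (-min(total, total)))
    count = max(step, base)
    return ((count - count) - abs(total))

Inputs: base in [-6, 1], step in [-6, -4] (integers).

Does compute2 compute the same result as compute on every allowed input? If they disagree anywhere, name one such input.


Run the pair on base=-6, step=-5.
compute: total=-1, then count=0, then (idx=-1), then count=0, then (idx=0), then count=0, then (idx=1), then count=0, then result=0, then (idx=2), then result=1, then count=-5, then returns -1
compute2: count=0, then total=-1, then (idx=-1), then count=0, then (idx=0), then count=0, then (idx=1), then count=0, then result=0, then (idx=2), then result=1, then count=-5, then returns 1
-1 and 1 differ, so these are not the same function on this domain.
verdict: not equivalent; witness: base=-6, step=-5


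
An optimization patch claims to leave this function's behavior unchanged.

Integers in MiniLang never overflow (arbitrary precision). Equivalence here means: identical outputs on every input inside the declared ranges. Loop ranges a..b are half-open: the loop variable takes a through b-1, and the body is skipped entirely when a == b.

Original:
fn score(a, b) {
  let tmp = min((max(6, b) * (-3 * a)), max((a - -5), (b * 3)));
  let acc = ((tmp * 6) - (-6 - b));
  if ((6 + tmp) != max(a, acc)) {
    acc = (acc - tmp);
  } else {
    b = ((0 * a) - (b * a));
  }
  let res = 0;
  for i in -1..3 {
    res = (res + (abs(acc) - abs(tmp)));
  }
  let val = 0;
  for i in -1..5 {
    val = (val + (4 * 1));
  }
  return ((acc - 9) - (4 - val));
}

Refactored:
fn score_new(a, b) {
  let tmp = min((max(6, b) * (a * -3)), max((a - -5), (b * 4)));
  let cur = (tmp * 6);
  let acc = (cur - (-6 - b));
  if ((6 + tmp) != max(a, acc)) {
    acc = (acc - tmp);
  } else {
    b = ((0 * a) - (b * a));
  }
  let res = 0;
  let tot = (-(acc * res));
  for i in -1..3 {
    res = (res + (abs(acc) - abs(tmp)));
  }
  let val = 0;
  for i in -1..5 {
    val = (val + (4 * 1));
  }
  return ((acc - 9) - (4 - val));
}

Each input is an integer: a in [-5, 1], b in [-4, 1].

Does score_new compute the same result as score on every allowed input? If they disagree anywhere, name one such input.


These are not equivalent — on a=-5, b=1 the outputs split (33 vs 38).
score: tmp becomes 3; next acc becomes 25; next ((6 + tmp) != max(a, acc)) evaluates to true; next acc becomes 22; next res becomes 0; next at i=-1:; next res becomes 19; next at i=0:; next res becomes 38; next at i=1:; next res becomes 57; next at i=2:; next res becomes 76; next val becomes 0; next at i=-1:; next val becomes 4; next at i=0:; next val becomes 8; next at i=1:; next val becomes 12; next at i=2:; next val becomes 16; next at i=3:; next val becomes 20; next at i=4:; next val becomes 24; next final value 33
score_new: tmp becomes 4; next cur becomes 24; next acc becomes 31; next ((6 + tmp) != max(a, acc)) evaluates to true; next acc becomes 27; next res becomes 0; next tot becomes 0; next at i=-1:; next res becomes 23; next at i=0:; next res becomes 46; next at i=1:; next res becomes 69; next at i=2:; next res becomes 92; next val becomes 0; next at i=-1:; next val becomes 4; next at i=0:; next val becomes 8; next at i=1:; next val becomes 12; next at i=2:; next val becomes 16; next at i=3:; next val becomes 20; next at i=4:; next val becomes 24; next final value 38
verdict: not equivalent; witness: a=-5, b=1


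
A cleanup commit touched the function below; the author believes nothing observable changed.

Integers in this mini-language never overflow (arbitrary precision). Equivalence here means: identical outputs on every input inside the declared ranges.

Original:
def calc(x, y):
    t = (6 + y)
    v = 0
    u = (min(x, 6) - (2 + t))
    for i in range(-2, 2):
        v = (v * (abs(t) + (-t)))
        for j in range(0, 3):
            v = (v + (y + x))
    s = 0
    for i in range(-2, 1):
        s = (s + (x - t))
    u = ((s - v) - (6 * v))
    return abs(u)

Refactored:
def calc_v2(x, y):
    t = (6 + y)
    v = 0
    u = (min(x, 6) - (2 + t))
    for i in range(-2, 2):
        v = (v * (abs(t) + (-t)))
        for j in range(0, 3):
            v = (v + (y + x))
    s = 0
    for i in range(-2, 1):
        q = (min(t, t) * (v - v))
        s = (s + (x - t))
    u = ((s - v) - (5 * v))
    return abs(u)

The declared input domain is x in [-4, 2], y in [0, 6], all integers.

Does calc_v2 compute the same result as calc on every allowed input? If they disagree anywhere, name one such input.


The rewrite breaks on x=-4, y=0, where the results are 54 and 42.
calc: t := 6 | v := 0 | u := -12 | iter i=-2: | v := 0 | iter j=0: | v := -4 | iter j=1: | v := -8 | iter j=2: | v := -12 | iter i=-1: | v := 0 | iter j=0: | v := -4 | iter j=1: | v := -8 | iter j=2: | v := -12 | iter i=0: | v := 0 | iter j=0: | v := -4 | iter j=1: | v := -8 | iter j=2: | v := -12 | iter i=1: | v := 0 | iter j=0: | v := -4 | iter j=1: | v := -8 | iter j=2: | v := -12 | s := 0 | iter i=-2: | s := -10 | iter i=-1: | s := -20 | iter i=0: | s := -30 | u := 54 | result 54
calc_v2: t := 6 | v := 0 | u := -12 | iter i=-2: | v := 0 | iter j=0: | v := -4 | iter j=1: | v := -8 | iter j=2: | v := -12 | iter i=-1: | v := 0 | iter j=0: | v := -4 | iter j=1: | v := -8 | iter j=2: | v := -12 | iter i=0: | v := 0 | iter j=0: | v := -4 | iter j=1: | v := -8 | iter j=2: | v := -12 | iter i=1: | v := 0 | iter j=0: | v := -4 | iter j=1: | v := -8 | iter j=2: | v := -12 | s := 0 | iter i=-2: | q := 0 | s := -10 | iter i=-1: | q := 0 | s := -20 | iter i=0: | q := 0 | s := -30 | u := 42 | result 42
verdict: not equivalent; witness: x=-4, y=0


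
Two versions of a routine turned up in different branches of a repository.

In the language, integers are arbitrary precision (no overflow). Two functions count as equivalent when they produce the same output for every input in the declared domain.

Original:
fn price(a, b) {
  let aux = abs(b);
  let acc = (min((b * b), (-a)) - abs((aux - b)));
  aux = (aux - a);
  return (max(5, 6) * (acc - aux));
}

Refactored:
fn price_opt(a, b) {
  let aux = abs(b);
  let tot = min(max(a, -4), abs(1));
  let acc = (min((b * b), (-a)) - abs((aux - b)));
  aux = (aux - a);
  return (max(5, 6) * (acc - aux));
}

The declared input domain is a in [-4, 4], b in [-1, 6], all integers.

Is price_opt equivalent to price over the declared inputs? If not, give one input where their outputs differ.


The two are interchangeable: min/max/abs usage differs, local variable names differ, statement counts differ, constant usage differs, and every declared input agrees.
Spot check at a=2, b=4 — price: aux := 4 | acc := -2 | aux := 2 | result -24. price_opt: aux := 4 | tot := 1 | acc := -2 | aux := 2 | result -24. Both give -24.
Every one of the 72 inputs gives matching results.
verdict: equivalent


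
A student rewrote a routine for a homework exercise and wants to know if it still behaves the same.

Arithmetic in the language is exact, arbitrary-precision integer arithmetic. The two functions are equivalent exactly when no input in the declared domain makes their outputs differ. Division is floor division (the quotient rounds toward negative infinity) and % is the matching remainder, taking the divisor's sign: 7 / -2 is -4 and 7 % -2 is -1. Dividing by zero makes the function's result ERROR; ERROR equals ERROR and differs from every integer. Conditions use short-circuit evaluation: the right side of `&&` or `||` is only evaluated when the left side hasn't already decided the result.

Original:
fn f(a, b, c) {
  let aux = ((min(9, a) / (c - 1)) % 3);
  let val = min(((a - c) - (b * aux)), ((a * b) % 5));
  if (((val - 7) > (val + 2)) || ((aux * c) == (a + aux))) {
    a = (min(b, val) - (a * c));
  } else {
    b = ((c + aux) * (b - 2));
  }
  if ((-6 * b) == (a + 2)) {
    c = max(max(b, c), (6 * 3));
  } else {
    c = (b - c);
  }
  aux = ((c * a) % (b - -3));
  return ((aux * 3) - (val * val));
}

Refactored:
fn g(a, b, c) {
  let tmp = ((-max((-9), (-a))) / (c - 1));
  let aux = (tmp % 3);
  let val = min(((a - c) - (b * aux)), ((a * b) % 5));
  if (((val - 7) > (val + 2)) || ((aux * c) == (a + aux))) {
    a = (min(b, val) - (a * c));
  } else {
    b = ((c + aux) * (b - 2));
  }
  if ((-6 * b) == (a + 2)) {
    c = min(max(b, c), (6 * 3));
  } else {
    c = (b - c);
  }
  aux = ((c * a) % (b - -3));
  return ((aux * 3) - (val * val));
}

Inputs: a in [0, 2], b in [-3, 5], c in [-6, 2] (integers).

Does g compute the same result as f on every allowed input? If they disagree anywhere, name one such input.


These are not equivalent — on a=0, b=0, c=2 the outputs split (-4 vs 2).
f: aux becomes 0; next val becomes -2; next (((val - 7) > (val + 2)) || ((aux * c) == (a + aux))) evaluates to true; next a becomes -2; next ((-6 * b) == (a + 2)) evaluates to true; next c becomes 18; next aux becomes 0; next final value -4
g: tmp becomes 0; next aux becomes 0; next val becomes -2; next (((val - 7) > (val + 2)) || ((aux * c) == (a + aux))) evaluates to true; next a becomes -2; next ((-6 * b) == (a + 2)) evaluates to true; next c becomes 2; next aux becomes 2; next final value 2
verdict: not equivalent; witness: a=0, b=0, c=2


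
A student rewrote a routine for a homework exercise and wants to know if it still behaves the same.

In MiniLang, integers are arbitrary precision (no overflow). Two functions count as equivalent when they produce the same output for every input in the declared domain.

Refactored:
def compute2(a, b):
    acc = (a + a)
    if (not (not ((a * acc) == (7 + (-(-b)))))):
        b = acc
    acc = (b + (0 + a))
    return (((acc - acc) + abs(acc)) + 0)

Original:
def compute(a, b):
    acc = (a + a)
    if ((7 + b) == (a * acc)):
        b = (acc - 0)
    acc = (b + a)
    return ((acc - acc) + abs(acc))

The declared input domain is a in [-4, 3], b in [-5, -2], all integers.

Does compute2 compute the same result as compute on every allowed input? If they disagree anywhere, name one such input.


Side by side, the visible changes include: boolean connective usage differs; arithmetic usage differs; constant usage differs.
As a probe, take a=-1, b=-5: compute runs acc=-2, then ((7 + b) == (a * acc)) is true, then b=-2, then acc=-3, then returns 3; compute2 runs acc=-2, then (not (not ((a * acc) == (7 + (-(-b)))))) is true, then b=-2, then acc=-3, then returns 3; both end at 3.
Across all 32 domain points the two functions coincide.
verdict: equivalent


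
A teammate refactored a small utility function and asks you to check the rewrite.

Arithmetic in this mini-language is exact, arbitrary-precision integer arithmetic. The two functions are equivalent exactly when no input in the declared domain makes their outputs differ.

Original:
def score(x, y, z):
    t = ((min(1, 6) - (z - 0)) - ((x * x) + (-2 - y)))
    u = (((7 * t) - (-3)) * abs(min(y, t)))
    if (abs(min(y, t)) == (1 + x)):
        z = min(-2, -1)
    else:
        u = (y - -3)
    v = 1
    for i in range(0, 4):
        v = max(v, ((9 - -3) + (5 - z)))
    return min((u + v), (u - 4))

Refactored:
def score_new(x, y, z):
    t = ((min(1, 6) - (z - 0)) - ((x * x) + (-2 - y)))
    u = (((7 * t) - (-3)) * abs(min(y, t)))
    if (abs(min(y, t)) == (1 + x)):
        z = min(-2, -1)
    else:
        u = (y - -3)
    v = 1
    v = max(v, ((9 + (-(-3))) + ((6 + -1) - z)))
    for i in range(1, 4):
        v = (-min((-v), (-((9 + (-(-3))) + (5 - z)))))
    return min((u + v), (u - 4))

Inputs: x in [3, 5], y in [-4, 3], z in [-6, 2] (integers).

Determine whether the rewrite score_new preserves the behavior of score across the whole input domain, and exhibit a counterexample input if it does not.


This is a faithful refactor — constant usage differs, plus loop structure differs, plus statement counts differ, plus min/max/abs usage differs, plus arithmetic usage differs, but the computed results match everywhere.
Spot check at x=4, y=-4, z=-4 — score: t becomes -13; next u becomes -1144; next (abs(min(y, t)) == (1 + x)) evaluates to false; next u becomes -1; next v becomes 1; next at i=0:; next v becomes 21; next at i=1:; next v becomes 21; next at i=2:; next v becomes 21; next at i=3:; next v becomes 21; next final value -5. score_new: t becomes -13; next u becomes -1144; next (abs(min(y, t)) == (1 + x)) evaluates to false; next u becomes -1; next v becomes 1; next v becomes 21; next at i=1:; next v becomes 21; next at i=2:; next v becomes 21; next at i=3:; next v becomes 21; next final value -5. Both give -5.
Every one of the 216 inputs gives matching results.
verdict: equivalent


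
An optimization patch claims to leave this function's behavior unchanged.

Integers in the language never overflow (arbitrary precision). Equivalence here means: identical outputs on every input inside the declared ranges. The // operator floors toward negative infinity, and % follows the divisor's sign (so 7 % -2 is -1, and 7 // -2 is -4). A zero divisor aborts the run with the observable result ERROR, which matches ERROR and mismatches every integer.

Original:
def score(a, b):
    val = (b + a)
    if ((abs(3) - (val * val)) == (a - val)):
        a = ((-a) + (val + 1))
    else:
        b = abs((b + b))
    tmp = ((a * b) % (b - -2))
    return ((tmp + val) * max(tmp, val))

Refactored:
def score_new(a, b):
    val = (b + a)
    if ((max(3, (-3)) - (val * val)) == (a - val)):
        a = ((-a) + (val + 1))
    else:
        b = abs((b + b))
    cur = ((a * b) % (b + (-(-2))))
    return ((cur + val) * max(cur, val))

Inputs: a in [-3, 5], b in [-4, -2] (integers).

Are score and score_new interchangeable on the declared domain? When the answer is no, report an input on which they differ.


Side by side, the visible changes include: min/max/abs usage differs; also constant usage differs; also local variable names differ; also arithmetic usage differs.
Spot check at a=3, b=-2 — score: val=1, then ((abs(3) - (val * val)) == (a - val)) is true, then a=-1, then a zero divisor aborts: ERROR. score_new: val=1, then ((max(3, (-3)) - (val * val)) == (a - val)) is true, then a=-1, then a zero divisor aborts: ERROR. Both give ERROR.
Sweeping the whole domain (27 inputs) finds no disagreement.
verdict: equivalent


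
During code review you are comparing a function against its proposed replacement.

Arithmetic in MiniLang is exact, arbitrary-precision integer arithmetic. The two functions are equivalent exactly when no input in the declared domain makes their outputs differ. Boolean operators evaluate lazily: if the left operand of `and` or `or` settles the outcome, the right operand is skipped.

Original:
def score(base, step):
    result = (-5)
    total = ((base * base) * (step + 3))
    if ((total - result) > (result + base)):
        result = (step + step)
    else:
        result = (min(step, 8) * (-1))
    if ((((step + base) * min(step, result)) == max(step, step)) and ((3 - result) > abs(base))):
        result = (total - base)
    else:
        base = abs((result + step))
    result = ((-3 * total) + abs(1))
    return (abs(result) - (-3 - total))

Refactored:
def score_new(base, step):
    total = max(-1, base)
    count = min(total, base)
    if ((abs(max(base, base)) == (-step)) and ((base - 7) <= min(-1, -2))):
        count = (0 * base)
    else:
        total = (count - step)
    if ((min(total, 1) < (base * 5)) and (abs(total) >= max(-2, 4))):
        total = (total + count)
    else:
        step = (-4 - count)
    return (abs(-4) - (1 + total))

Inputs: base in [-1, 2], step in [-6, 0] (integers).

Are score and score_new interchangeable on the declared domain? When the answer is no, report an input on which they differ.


The rewrite breaks on base=-1, step=-6, where the results are 10 and -2.
score: result = -5; total = -3; ((total - result) > (result + base)) -> true; result = -12; ((((step + base) * min(step, result)) == max(step, step)) and ((3 - result) > abs(base))) -> false; base = 18; result = 10; return 10
score_new: total = -1; count = -1; ((abs(max(base, base)) == (-step)) and ((base - 7) <= min(-1, -2))) -> false; total = 5; ((min(total, 1) < (base * 5)) and (abs(total) >= max(-2, 4))) -> false; step = -3; return -2
verdict: not equivalent; witness: base=-1, step=-6


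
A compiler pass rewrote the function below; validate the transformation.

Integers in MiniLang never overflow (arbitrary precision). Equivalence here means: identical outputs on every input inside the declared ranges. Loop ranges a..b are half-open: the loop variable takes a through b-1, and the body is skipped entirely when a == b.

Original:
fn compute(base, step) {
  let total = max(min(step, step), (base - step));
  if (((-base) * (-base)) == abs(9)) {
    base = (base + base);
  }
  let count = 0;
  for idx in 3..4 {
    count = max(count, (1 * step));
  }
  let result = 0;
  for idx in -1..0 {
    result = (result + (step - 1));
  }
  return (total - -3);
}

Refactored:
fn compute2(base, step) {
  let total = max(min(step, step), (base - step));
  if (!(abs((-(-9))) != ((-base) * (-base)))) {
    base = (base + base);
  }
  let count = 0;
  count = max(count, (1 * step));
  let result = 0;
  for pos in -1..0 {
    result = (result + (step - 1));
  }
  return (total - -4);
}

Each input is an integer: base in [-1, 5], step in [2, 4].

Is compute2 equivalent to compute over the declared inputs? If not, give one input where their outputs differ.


Take base=-1, step=2.
compute: total := 2 | (((-base) * (-base)) == abs(9)): false | count := 0 | iter idx=3: | count := 2 | result := 0 | iter idx=-1: | result := 1 | result 5
compute2: total := 2 | (!(abs((-(-9))) != ((-base) * (-base)))): false | count := 0 | count := 2 | result := 0 | iter pos=-1: | result := 1 | result 6
5 against 6: the behavior changed.
verdict: not equivalent; witness: base=-1, step=2


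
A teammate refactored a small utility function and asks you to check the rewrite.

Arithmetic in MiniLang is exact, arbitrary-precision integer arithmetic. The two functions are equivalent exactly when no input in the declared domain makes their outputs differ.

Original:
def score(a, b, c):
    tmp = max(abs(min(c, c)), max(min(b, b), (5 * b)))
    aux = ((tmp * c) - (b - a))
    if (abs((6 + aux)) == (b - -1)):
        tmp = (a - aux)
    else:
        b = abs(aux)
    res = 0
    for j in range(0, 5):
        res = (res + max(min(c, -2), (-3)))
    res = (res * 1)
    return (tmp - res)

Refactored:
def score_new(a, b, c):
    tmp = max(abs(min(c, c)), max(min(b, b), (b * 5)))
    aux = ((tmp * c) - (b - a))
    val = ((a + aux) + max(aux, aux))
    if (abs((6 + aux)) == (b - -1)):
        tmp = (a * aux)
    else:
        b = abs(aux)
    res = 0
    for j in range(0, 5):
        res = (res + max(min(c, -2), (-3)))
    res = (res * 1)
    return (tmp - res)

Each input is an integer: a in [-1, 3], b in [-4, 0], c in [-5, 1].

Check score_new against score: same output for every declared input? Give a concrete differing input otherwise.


Not equivalent: a=-1, b=0, c=-2 separates them (14 vs 15).
score: tmp=2, then aux=-5, then (abs((6 + aux)) == (b - -1)) is true, then tmp=4, then res=0, then (j=0), then res=-2, then (j=1), then res=-4, then (j=2), then res=-6, then (j=3), then res=-8, then (j=4), then res=-10, then res=-10, then returns 14
score_new: tmp=2, then aux=-5, then val=-11, then (abs((6 + aux)) == (b - -1)) is true, then tmp=5, then res=0, then (j=0), then res=-2, then (j=1), then res=-4, then (j=2), then res=-6, then (j=3), then res=-8, then (j=4), then res=-10, then res=-10, then returns 15
verdict: not equivalent; witness: a=-1, b=0, c=-2


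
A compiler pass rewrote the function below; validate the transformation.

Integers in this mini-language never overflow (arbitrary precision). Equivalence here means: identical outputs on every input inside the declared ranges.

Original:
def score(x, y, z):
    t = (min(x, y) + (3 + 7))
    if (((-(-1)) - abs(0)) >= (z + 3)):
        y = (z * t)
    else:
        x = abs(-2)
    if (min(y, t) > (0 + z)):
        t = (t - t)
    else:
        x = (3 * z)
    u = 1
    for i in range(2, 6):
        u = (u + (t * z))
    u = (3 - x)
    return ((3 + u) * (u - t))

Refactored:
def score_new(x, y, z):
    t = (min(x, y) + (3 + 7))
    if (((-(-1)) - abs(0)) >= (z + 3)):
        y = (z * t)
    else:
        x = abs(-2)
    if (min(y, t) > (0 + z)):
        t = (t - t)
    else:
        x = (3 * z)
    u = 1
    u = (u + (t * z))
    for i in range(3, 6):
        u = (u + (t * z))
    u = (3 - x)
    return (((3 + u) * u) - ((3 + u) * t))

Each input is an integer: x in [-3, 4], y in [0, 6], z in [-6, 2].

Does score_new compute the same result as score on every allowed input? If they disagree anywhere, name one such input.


Behavior is preserved: although constant usage differs; arithmetic usage differs; loop structure differs; statement counts differ, the outputs never diverge.
Tracing x=3, y=1, z=-1: score: t=11, then (((-(-1)) - abs(0)) >= (z + 3)) is false, then x=2, then (min(y, t) > (0 + z)) is true, then t=0, then u=1, then (i=2), then u=1, then (i=3), then u=1, then (i=4), then u=1, then (i=5), then u=1, then u=1, then returns 4 | score_new: t=11, then (((-(-1)) - abs(0)) >= (z + 3)) is false, then x=2, then (min(y, t) > (0 + z)) is true, then t=0, then u=1, then u=1, then (i=3), then u=1, then (i=4), then u=1, then (i=5), then u=1, then u=1, then returns 4 — matching result 4.
An exhaustive pass over the 504 declared inputs shows identical outputs.
verdict: equivalent


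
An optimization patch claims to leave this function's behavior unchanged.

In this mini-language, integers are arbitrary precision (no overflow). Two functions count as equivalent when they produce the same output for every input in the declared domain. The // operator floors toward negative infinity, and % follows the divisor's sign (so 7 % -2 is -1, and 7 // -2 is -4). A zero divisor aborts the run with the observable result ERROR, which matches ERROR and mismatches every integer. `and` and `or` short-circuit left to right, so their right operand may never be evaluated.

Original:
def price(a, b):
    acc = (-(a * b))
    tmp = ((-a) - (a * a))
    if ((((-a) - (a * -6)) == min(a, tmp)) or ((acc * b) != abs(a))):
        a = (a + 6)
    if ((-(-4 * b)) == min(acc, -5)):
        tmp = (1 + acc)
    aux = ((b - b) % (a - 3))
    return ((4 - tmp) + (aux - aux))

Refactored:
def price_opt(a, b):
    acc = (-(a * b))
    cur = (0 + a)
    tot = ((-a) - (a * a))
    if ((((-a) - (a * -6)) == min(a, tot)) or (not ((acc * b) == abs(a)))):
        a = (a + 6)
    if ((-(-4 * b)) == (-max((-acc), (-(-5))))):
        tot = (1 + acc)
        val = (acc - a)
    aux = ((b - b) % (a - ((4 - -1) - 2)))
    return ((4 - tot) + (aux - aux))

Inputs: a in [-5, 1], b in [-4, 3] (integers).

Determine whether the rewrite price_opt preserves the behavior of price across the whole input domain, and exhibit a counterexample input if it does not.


The two versions differ — the changes include arithmetic usage differs, and boolean connective usage differs, and min/max/abs usage differs, and statement counts differ, and comparison usage differs, and constant usage differs, and local variable names differ.
Spot check at a=-2, b=3 — price: acc becomes 6; next tmp becomes -2; next ((((-a) - (a * -6)) == min(a, tmp)) or ((acc * b) != abs(a))) evaluates to true; next a becomes 4; next ((-(-4 * b)) == min(acc, -5)) evaluates to false; next aux becomes 0; next final value 6. price_opt: acc becomes 6; next cur becomes -2; next tot becomes -2; next ((((-a) - (a * -6)) == min(a, tot)) or (not ((acc * b) == abs(a)))) evaluates to true; next a becomes 4; next ((-(-4 * b)) == (-max((-acc), (-(-5))))) evaluates to false; next aux becomes 0; next final value 6. Both give 6.
An exhaustive pass over the 56 declared inputs shows identical outputs.
verdict: equivalent


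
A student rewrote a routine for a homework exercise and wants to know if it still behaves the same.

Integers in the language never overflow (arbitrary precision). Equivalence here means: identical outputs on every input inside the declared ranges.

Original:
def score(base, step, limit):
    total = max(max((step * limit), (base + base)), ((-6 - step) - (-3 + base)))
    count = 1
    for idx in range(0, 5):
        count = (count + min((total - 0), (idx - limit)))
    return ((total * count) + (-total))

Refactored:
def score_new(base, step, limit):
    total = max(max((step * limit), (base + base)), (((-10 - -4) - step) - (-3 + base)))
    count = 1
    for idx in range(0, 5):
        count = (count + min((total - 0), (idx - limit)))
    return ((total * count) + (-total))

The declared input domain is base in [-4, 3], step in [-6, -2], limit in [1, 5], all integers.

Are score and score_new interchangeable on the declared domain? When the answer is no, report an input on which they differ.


Behavior is preserved: although constant usage differs; and arithmetic usage differs, the outputs never diverge.
Tracing base=-1, step=-6, limit=4: score: total := 4 | count := 1 | iter idx=0: | count := -3 | iter idx=1: | count := -6 | iter idx=2: | count := -8 | iter idx=3: | count := -9 | iter idx=4: | count := -9 | result -40 | score_new: total := 4 | count := 1 | iter idx=0: | count := -3 | iter idx=1: | count := -6 | iter idx=2: | count := -8 | iter idx=3: | count := -9 | iter idx=4: | count := -9 | result -40 — matching result -40.
Sweeping the whole domain (200 inputs) finds no disagreement.
verdict: equivalent


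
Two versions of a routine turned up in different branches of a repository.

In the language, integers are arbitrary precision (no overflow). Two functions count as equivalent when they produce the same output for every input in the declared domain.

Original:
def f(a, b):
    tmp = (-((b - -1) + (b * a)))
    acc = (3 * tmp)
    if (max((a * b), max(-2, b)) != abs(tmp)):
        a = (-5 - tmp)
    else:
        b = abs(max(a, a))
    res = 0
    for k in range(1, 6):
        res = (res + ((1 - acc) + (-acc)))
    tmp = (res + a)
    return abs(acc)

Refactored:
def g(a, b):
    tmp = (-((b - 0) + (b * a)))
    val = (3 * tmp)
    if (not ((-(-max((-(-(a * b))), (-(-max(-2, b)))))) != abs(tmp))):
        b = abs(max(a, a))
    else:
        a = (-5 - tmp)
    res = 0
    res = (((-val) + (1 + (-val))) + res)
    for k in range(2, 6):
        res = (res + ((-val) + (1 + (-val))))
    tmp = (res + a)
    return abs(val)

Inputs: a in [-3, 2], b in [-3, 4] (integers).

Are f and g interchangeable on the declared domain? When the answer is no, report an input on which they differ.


There is a counterexample at a=-3, b=-3: 21 on one side, 18 on the other.
f: tmp becomes -7; next acc becomes -21; next (max((a * b), max(-2, b)) != abs(tmp)) evaluates to true; next a becomes 2; next res becomes 0; next at k=1:; next res becomes 43; next at k=2:; next res becomes 86; next at k=3:; next res becomes 129; next at k=4:; next res becomes 172; next at k=5:; next res becomes 215; next tmp becomes 217; next final value 21
g: tmp becomes -6; next val becomes -18; next (not ((-(-max((-(-(a * b))), (-(-max(-2, b)))))) != abs(tmp))) evaluates to false; next a becomes 1; next res becomes 0; next res becomes 37; next at k=2:; next res becomes 74; next at k=3:; next res becomes 111; next at k=4:; next res becomes 148; next at k=5:; next res becomes 185; next tmp becomes 186; next final value 18
verdict: not equivalent; witness: a=-3, b=-3


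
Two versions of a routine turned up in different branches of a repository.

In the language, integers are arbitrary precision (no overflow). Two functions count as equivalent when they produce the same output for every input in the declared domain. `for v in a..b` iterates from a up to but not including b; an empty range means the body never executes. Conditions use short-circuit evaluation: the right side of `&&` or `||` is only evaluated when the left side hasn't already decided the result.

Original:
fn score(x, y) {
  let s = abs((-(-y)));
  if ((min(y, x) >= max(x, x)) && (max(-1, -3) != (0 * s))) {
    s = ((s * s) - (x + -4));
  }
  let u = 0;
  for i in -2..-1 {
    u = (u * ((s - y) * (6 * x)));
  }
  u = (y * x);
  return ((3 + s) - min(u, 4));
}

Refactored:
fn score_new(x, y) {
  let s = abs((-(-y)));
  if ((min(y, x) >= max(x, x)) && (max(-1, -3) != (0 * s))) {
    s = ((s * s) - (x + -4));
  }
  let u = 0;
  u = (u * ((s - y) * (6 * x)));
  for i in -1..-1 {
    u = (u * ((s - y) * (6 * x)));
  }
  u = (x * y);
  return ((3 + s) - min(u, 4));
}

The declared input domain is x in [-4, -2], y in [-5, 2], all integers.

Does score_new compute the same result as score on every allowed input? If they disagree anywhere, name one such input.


Behavior is preserved: although arithmetic usage differs, constant usage differs, loop structure differs, statement counts differ, the outputs never diverge.
One worked example (x=-4, y=-2) — score: s = 2; ((min(y, x) >= max(x, x)) && (max(-1, -3) != (0 * s))) -> true; s = 12; u = 0; [i=-2]; u = 0; u = 8; return 11; score_new: s = 2; ((min(y, x) >= max(x, x)) && (max(-1, -3) != (0 * s))) -> true; s = 12; u = 0; u = 0; the i loop: no iterations; u = 8; return 11; agreement on 11.
Sweeping the whole domain (24 inputs) finds no disagreement.
verdict: equivalent


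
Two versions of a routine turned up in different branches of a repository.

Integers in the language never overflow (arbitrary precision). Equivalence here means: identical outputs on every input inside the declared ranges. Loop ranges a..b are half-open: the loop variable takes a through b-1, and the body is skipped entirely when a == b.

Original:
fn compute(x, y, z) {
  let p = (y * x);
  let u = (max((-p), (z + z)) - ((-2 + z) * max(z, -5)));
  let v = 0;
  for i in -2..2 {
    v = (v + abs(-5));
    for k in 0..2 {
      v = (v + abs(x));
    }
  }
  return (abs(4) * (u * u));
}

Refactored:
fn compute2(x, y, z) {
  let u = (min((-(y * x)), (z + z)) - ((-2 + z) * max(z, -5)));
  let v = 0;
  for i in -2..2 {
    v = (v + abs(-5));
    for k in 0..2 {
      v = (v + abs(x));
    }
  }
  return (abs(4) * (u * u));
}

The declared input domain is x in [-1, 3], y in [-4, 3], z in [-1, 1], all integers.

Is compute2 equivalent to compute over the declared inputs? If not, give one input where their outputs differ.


The rewrite breaks on x=-1, y=-4, z=-1, where the results are 100 and 196.
compute: p=4, then u=-5, then v=0, then (i=-2), then v=5, then (k=0), then v=6, then (k=1), then v=7, then (i=-1), then v=12, then (k=0), then v=13, then (k=1), then v=14, then (i=0), then v=19, then (k=0), then v=20, then (k=1), then v=21, then (i=1), then v=26, then (k=0), then v=27, then (k=1), then v=28, then returns 100
compute2: u=-7, then v=0, then (i=-2), then v=5, then (k=0), then v=6, then (k=1), then v=7, then (i=-1), then v=12, then (k=0), then v=13, then (k=1), then v=14, then (i=0), then v=19, then (k=0), then v=20, then (k=1), then v=21, then (i=1), then v=26, then (k=0), then v=27, then (k=1), then v=28, then returns 196
verdict: not equivalent; witness: x=-1, y=-4, z=-1


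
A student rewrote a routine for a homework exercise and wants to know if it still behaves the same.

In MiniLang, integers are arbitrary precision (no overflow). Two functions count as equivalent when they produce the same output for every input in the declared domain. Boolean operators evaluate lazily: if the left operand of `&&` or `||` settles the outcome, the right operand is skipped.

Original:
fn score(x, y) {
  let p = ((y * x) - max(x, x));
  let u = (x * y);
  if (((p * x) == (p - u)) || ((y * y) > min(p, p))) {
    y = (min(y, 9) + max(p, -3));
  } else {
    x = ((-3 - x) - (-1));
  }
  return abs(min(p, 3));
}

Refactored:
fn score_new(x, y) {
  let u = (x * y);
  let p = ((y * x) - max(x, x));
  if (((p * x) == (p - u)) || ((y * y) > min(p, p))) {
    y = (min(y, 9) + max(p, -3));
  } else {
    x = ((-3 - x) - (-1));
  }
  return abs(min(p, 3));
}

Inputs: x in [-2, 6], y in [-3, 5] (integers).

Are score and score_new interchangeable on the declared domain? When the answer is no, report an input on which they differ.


The two versions differ — the changes include same computation, different form.
As a probe, take x=6, y=-2: score runs p=-18, then u=-12, then (((p * x) == (p - u)) || ((y * y) > min(p, p))) is true, then y=-5, then returns 18; score_new runs u=-12, then p=-18, then (((p * x) == (p - u)) || ((y * y) > min(p, p))) is true, then y=-5, then returns 18; both end at 18.
Sweeping the whole domain (81 inputs) finds no disagreement.
verdict: equivalent


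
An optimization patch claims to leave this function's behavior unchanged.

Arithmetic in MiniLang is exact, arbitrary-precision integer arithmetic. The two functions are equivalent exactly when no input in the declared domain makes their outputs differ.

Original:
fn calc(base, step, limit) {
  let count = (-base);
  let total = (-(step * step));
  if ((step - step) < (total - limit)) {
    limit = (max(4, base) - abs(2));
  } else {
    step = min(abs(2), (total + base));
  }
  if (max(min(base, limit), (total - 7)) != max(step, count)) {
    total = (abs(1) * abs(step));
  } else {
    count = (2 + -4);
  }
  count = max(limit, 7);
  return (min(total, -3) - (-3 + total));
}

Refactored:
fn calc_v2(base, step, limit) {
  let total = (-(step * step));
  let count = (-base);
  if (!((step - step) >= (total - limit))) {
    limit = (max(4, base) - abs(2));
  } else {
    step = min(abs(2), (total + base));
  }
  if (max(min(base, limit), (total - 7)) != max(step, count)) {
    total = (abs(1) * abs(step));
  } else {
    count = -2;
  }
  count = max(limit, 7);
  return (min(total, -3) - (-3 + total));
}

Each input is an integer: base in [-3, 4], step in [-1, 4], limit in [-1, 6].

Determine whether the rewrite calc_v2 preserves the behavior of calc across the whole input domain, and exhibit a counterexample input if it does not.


Comparing the listings, the differences include: arithmetic usage differs; and constant usage differs; and boolean connective usage differs; and comparison usage differs.
One worked example (base=4, step=4, limit=1) — calc: count := -4 | total := -16 | ((step - step) < (total - limit)): false | step := -12 | (max(min(base, limit), (total - 7)) != max(step, count)): true | total := 12 | count := 7 | result -12; calc_v2: total := -16 | count := -4 | (!((step - step) >= (total - limit))): false | step := -12 | (max(min(base, limit), (total - 7)) != max(step, count)): true | total := 12 | count := 7 | result -12; agreement on -12.
Checked all 384 inputs in the declared domain: the outputs agree on every one.
verdict: equivalent


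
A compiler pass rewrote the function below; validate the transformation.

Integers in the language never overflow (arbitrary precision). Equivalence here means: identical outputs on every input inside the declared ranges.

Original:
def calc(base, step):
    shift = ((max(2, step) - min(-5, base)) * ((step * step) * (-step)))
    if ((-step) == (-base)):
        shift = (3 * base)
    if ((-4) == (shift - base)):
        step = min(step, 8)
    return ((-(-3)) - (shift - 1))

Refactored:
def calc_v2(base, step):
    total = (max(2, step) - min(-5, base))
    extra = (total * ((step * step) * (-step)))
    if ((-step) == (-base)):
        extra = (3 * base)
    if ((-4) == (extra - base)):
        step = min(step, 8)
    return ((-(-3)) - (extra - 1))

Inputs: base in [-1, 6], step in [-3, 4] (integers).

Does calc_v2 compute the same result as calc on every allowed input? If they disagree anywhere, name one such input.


Behavior is preserved: although local variable names differ; and statement counts differ, the outputs never diverge.
Spot check at base=5, step=4 — calc: shift := -576 | ((-step) == (-base)): false | ((-4) == (shift - base)): false | result 580. calc_v2: total := 9 | extra := -576 | ((-step) == (-base)): false | ((-4) == (extra - base)): false | result 580. Both give 580.
Sweeping the whole domain (64 inputs) finds no disagreement.
verdict: equivalent


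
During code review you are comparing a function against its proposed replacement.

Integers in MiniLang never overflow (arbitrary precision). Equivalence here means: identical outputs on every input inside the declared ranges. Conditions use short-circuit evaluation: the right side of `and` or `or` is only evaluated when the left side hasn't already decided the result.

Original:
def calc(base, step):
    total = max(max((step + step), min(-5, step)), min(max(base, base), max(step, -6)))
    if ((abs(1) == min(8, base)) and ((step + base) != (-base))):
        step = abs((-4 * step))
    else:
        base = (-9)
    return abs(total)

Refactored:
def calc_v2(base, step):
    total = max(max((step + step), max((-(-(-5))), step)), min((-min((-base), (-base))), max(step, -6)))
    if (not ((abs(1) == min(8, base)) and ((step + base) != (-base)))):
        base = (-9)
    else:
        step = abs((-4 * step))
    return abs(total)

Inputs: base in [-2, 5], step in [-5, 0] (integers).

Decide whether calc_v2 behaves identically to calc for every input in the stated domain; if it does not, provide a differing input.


Try base=-2, step=-1.
calc: total becomes -2; next ((abs(1) == min(8, base)) and ((step + base) != (-base))) evaluates to false; next base becomes -9; next final value 2
calc_v2: total becomes -1; next (not ((abs(1) == min(8, base)) and ((step + base) != (-base)))) evaluates to true; next base becomes -9; next final value 1
2 against 1: the behavior changed.
verdict: not equivalent; witness: base=-2, step=-1


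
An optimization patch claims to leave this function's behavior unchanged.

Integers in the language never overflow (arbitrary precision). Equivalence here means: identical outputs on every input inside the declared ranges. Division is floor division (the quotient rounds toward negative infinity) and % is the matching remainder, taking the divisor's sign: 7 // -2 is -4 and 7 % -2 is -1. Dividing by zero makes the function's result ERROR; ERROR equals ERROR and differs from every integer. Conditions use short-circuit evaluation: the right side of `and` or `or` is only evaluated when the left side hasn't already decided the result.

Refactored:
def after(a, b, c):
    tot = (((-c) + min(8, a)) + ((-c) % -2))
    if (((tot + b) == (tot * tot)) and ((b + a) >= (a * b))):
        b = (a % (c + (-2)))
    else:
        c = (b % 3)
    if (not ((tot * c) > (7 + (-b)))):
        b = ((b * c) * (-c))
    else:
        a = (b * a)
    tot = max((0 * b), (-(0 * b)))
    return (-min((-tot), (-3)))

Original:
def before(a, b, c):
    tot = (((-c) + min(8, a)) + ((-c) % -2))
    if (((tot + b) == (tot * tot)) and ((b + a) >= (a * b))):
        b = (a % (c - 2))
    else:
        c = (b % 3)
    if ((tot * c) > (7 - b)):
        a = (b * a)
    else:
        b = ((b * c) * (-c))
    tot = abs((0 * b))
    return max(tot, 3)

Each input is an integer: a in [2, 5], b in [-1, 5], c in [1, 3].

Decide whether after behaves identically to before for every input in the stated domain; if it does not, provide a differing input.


Side by side, the visible changes include: min/max/abs usage differs; and arithmetic usage differs; and boolean connective usage differs; and constant usage differs.
Spot check at a=5, b=5, c=2 — before: tot=3, then (((tot + b) == (tot * tot)) and ((b + a) >= (a * b))) is false, then c=2, then ((tot * c) > (7 - b)) is true, then a=25, then tot=0, then returns 3. after: tot=3, then (((tot + b) == (tot * tot)) and ((b + a) >= (a * b))) is false, then c=2, then (not ((tot * c) > (7 + (-b)))) is false, then a=25, then tot=0, then returns 3. Both give 3.
Sweeping the whole domain (84 inputs) finds no disagreement.
verdict: equivalent
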